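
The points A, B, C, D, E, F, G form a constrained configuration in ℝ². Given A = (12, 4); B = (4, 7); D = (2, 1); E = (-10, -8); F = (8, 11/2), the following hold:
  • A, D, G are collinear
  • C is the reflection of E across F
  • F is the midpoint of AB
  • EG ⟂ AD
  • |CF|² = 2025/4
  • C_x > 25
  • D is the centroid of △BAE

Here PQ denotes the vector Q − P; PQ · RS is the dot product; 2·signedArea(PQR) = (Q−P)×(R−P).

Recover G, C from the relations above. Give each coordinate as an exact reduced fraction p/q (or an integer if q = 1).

1. G_x = -1252/109  [A, D, G are collinear ∩ EG ⟂ AD]
2. G_y = -332/109  [A, D, G are collinear ∩ EG ⟂ AD]
   → G = (-1252/109, -332/109)
3. C_x = 26  [C is the reflection of E across F]
4. C_y = 19  [C is the reflection of E across F]
   → C = (26, 19)

C = (26, 19)
G = (-1252/109, -332/109)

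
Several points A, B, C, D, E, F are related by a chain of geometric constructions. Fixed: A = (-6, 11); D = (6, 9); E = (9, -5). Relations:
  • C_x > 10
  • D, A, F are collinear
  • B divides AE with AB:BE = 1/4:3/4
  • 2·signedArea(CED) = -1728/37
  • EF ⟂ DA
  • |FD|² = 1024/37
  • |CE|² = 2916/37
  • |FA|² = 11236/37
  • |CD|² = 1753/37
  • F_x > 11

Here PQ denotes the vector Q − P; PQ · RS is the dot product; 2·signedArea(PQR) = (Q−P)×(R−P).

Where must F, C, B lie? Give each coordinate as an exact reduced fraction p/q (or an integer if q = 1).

1. F_x = 414/37  [D, A, F are collinear ∩ EF ⟂ DA]
2. F_y = 301/37  [D, A, F are collinear ∩ EF ⟂ DA]
   → F = (414/37, 301/37)
3. C_x = 387/37  [line -14·x + -3·y + 5835/37 = 0 ∩ |CD|² = 1753/37]
4. C_y = 139/37  [line -14·x + -3·y + 5835/37 = 0 ∩ |CD|² = 1753/37]
   → C = (387/37, 139/37)
5. B_x = -9/4  [B divides AE with AB:BE = 1/4:3/4]
6. B_y = 7  [B divides AE with AB:BE = 1/4:3/4]
   → B = (-9/4, 7)

B = (-9/4, 7)
C = (387/37, 139/37)
F = (414/37, 301/37)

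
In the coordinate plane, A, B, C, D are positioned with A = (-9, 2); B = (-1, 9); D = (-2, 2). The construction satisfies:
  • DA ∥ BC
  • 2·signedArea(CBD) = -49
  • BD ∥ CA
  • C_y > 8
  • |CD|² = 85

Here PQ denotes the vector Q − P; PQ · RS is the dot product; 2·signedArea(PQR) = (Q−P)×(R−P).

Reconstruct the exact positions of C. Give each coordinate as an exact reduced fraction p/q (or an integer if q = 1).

1. C_x = -8  [BD ∥ CA ∩ DA ∥ BC]
2. C_y = 9  [BD ∥ CA ∩ DA ∥ BC]
   → C = (-8, 9)

C = (-8, 9)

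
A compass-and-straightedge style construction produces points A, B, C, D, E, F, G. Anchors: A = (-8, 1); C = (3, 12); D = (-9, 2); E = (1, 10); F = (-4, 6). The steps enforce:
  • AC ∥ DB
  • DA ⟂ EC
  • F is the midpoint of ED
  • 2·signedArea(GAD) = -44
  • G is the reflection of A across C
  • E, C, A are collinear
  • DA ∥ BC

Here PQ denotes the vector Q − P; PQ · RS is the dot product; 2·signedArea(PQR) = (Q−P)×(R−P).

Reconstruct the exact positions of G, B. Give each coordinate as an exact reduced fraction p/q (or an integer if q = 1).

B = (2, 13)
G = (14, 23)

1. G_x = 14  [G is the reflection of A across C]
2. G_y = 23  [G is the reflection of A across C]
   → G = (14, 23)
3. B_x = 2  [DA ∥ BC ∩ AC ∥ DB]
4. B_y = 13  [DA ∥ BC ∩ AC ∥ DB]
   → B = (2, 13)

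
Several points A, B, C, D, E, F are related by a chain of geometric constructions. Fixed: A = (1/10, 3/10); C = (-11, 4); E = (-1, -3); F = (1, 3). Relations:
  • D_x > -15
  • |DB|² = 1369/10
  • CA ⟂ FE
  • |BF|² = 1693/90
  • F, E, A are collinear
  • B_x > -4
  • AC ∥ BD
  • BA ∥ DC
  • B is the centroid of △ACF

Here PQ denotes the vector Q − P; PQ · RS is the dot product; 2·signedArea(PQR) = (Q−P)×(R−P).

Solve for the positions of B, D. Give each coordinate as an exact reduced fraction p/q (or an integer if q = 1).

1. B_x = -33/10  [B is the centroid of △ACF]
2. B_y = 73/30  [B is the centroid of △ACF]
   → B = (-33/10, 73/30)
3. D_x = -72/5  [BA ∥ DC ∩ AC ∥ BD]
4. D_y = 92/15  [BA ∥ DC ∩ AC ∥ BD]
   → D = (-72/5, 92/15)

B = (-33/10, 73/30)
D = (-72/5, 92/15)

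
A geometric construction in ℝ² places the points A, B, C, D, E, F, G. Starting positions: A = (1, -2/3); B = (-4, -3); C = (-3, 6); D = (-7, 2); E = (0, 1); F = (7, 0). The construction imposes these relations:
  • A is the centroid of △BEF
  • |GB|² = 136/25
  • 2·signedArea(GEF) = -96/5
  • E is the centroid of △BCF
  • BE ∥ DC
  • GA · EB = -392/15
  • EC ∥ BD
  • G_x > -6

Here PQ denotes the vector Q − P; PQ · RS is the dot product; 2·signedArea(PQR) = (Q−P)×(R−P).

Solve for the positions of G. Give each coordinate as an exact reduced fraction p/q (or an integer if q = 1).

G = (-26/5, -1)

1. G_x = -26/5  [GA · EB = -392/15 ∩ 2·signedArea(GEF) = -96/5]
2. G_y = -1  [GA · EB = -392/15 ∩ 2·signedArea(GEF) = -96/5]
   → G = (-26/5, -1)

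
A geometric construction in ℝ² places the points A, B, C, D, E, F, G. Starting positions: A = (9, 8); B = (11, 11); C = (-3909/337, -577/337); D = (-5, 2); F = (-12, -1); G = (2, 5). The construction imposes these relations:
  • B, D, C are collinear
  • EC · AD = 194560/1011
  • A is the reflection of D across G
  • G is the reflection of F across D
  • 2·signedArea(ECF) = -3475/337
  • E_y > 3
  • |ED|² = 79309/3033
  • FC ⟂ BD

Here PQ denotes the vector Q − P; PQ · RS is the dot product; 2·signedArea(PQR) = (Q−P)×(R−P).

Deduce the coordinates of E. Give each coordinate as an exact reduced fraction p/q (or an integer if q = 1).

E = (-202/1011, 1268/337)

1. E_x = -202/1011  [2·signedArea(ECF) = -3475/337 ∩ EC · AD = 194560/1011]
2. E_y = 1268/337  [2·signedArea(ECF) = -3475/337 ∩ EC · AD = 194560/1011]
   → E = (-202/1011, 1268/337)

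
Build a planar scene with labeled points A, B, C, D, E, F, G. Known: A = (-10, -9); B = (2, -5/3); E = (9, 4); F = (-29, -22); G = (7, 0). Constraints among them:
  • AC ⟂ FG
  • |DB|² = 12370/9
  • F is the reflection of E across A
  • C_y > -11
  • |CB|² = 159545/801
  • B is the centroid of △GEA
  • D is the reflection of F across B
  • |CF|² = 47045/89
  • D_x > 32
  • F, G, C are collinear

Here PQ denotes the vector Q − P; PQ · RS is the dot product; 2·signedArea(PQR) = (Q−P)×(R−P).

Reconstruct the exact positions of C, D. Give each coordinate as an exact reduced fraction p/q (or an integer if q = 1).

C = (-835/89, -891/89)
D = (33, 56/3)

1. C_x = -835/89  [F, G, C are collinear ∩ AC ⟂ FG]
2. C_y = -891/89  [F, G, C are collinear ∩ AC ⟂ FG]
   → C = (-835/89, -891/89)
3. D_x = 33  [D is the reflection of F across B]
4. D_y = 56/3  [D is the reflection of F across B]
   → D = (33, 56/3)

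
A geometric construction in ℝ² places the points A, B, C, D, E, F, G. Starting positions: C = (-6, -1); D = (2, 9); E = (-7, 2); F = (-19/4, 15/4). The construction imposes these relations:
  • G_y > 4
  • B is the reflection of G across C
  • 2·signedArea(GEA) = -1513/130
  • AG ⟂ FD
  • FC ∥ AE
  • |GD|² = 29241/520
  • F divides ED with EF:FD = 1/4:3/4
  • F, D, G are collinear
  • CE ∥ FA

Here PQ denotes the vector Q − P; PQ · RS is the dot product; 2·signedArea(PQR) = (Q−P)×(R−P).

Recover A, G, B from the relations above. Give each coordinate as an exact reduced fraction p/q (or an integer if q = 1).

A = (-23/4, 27/4)
B = (-2101/260, -1663/260)
G = (-1019/260, 1143/260)

1. A_x = -23/4  [FC ∥ AE ∩ CE ∥ FA]
2. A_y = 27/4  [FC ∥ AE ∩ CE ∥ FA]
   → A = (-23/4, 27/4)
3. G_x = -1019/260  [F, D, G are collinear ∩ AG ⟂ FD]
4. G_y = 1143/260  [F, D, G are collinear ∩ AG ⟂ FD]
   → G = (-1019/260, 1143/260)
5. B_x = -2101/260  [B is the reflection of G across C]
6. B_y = -1663/260  [B is the reflection of G across C]
   → B = (-2101/260, -1663/260)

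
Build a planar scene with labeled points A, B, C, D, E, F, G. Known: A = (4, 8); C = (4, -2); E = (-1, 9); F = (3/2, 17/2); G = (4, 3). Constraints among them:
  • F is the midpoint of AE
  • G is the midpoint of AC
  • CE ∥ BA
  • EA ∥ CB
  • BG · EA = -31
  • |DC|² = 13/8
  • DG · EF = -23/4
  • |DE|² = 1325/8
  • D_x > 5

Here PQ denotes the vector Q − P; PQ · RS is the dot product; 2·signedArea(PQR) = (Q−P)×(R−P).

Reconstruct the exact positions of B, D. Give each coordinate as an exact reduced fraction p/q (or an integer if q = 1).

B = (9, -3)
D = (21/4, -9/4)

1. B_x = 9  [CE ∥ BA ∩ EA ∥ CB]
2. B_y = -3  [CE ∥ BA ∩ EA ∥ CB]
   → B = (9, -3)
3. D_x = 21/4  [line -5/2·x + 1/2·y + 57/4 = 0 ∩ |DC|² = 13/8]
4. D_y = -9/4  [line -5/2·x + 1/2·y + 57/4 = 0 ∩ |DC|² = 13/8]
   → D = (21/4, -9/4)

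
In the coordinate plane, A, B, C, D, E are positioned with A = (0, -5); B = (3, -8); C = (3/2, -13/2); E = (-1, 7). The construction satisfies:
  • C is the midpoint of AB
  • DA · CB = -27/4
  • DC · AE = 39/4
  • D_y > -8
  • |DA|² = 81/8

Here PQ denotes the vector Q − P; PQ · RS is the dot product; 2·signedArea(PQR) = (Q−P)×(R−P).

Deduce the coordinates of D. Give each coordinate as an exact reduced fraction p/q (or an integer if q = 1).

1. D_x = 9/4  [DA · CB = -27/4 ∩ DC · AE = 39/4]
2. D_y = -29/4  [DA · CB = -27/4 ∩ DC · AE = 39/4]
   → D = (9/4, -29/4)

D = (9/4, -29/4)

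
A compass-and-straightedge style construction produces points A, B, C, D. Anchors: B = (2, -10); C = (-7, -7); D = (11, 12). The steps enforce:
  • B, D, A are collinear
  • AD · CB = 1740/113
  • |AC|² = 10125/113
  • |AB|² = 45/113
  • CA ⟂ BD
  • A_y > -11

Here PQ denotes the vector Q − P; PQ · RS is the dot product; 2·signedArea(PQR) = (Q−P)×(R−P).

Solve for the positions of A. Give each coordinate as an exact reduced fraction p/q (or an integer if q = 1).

A = (199/113, -1196/113)

1. A_x = 199/113  [B, D, A are collinear ∩ CA ⟂ BD]
2. A_y = -1196/113  [B, D, A are collinear ∩ CA ⟂ BD]
   → A = (199/113, -1196/113)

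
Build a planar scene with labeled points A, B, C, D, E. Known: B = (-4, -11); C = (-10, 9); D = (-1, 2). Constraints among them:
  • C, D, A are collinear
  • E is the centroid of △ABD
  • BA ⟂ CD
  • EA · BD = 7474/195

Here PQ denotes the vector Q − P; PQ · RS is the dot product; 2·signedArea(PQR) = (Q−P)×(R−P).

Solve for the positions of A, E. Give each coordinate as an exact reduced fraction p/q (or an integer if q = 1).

A = (223/65, -94/65)
E = (-34/65, -679/195)

1. A_x = 223/65  [C, D, A are collinear ∩ BA ⟂ CD]
2. A_y = -94/65  [C, D, A are collinear ∩ BA ⟂ CD]
   → A = (223/65, -94/65)
3. E_x = -34/65  [E is the centroid of △ABD]
4. E_y = -679/195  [E is the centroid of △ABD]
   → E = (-34/65, -679/195)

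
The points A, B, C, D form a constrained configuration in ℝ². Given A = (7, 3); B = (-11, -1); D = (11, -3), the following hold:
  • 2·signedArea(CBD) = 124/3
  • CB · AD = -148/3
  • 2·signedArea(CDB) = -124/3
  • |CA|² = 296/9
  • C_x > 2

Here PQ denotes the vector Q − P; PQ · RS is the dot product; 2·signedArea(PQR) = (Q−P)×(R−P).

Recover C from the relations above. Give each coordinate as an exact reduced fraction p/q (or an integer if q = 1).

1. C_x = 7/3  [2·signedArea(CDB) = -124/3 ∩ CB · AD = -148/3]
2. C_y = -1/3  [2·signedArea(CDB) = -124/3 ∩ CB · AD = -148/3]
   → C = (7/3, -1/3)

C = (7/3, -1/3)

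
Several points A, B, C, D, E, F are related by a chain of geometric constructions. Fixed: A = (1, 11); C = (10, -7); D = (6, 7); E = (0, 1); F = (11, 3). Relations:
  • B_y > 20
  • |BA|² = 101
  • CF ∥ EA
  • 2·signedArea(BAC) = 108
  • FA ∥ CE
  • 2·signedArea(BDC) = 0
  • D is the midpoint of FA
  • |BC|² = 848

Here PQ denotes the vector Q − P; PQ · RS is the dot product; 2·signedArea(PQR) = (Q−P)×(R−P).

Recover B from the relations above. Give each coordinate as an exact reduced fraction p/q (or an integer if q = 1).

1. B_x = 2  [2·signedArea(BDC) = 0 ∩ 2·signedArea(BAC) = 108]
2. B_y = 21  [2·signedArea(BDC) = 0 ∩ 2·signedArea(BAC) = 108]
   → B = (2, 21)

B = (2, 21)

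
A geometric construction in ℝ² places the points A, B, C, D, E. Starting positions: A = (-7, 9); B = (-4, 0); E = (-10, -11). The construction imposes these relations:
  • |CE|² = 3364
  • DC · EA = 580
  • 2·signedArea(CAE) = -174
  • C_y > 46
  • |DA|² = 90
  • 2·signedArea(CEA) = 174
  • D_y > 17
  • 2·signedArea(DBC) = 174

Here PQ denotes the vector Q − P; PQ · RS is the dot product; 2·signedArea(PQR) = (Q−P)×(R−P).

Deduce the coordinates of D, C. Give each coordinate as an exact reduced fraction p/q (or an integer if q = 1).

C = (-10, 47)
D = (-10, 18)

1. C_x = -10  [line 20·x + -3·y + 341 = 0 ∩ |CE|² = 3364]
2. C_y = 47  [line 20·x + -3·y + 341 = 0 ∩ |CE|² = 3364]
   → C = (-10, 47)
3. D_x = -10  [2·signedArea(DBC) = 174 ∩ DC · EA = 580]
4. D_y = 18  [2·signedArea(DBC) = 174 ∩ DC · EA = 580]
   → D = (-10, 18)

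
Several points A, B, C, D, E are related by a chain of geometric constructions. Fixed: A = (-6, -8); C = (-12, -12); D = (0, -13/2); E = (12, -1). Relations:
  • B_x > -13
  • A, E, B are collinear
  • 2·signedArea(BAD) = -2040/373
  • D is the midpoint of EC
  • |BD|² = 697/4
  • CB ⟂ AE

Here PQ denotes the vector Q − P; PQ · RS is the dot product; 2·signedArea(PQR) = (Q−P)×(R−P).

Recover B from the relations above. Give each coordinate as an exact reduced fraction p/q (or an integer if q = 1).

B = (-4686/373, -3936/373)

1. B_x = -4686/373  [A, E, B are collinear ∩ CB ⟂ AE]
2. B_y = -3936/373  [A, E, B are collinear ∩ CB ⟂ AE]
   → B = (-4686/373, -3936/373)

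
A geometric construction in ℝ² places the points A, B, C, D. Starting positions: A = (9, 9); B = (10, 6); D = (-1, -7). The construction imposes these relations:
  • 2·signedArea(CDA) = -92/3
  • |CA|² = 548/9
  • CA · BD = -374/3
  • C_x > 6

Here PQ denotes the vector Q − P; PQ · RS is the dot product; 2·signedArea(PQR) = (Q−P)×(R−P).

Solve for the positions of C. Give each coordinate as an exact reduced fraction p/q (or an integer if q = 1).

1. C_x = 19/3  [2·signedArea(CDA) = -92/3 ∩ CA · BD = -374/3]
2. C_y = 5/3  [2·signedArea(CDA) = -92/3 ∩ CA · BD = -374/3]
   → C = (19/3, 5/3)

C = (19/3, 5/3)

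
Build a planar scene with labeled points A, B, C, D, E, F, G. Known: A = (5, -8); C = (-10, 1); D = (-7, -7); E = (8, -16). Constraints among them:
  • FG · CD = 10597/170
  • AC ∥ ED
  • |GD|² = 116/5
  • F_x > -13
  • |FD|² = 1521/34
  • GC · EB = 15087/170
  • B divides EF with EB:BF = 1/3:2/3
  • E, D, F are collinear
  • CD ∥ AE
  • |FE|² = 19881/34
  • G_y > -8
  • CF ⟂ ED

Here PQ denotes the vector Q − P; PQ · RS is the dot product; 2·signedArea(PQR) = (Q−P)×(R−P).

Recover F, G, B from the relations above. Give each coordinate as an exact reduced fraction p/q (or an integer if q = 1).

B = (37/34, -403/34)
F = (-433/34, -121/34)
G = (-11/5, -37/5)

1. F_x = -433/34  [E, D, F are collinear ∩ CF ⟂ ED]
2. F_y = -121/34  [E, D, F are collinear ∩ CF ⟂ ED]
   → F = (-433/34, -121/34)
3. G_x = -11/5  [line 3·x + -8·y + -263/5 = 0 ∩ |GD|² = 116/5]
4. G_y = -37/5  [line 3·x + -8·y + -263/5 = 0 ∩ |GD|² = 116/5]
   → G = (-11/5, -37/5)
5. B_x = 37/34  [GC · EB = 15087/170 ∩ B divides EF with EB:BF = 1/3:2/3]
6. B_y = -403/34  [GC · EB = 15087/170 ∩ B divides EF with EB:BF = 1/3:2/3]
   → B = (37/34, -403/34)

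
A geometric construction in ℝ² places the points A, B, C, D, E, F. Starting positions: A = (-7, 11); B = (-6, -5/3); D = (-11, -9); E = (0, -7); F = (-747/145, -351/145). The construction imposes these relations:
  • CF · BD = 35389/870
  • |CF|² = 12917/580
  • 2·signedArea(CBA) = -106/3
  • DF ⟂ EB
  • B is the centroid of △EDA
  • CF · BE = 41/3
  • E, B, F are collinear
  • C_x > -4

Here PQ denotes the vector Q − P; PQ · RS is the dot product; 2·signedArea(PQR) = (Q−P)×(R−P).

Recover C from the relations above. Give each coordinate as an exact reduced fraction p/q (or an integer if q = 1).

C = (-7/2, 2)

1. C_x = -7/2  [2·signedArea(CBA) = -106/3 ∩ CF · BD = 35389/870]
2. C_y = 2  [2·signedArea(CBA) = -106/3 ∩ CF · BD = 35389/870]
   → C = (-7/2, 2)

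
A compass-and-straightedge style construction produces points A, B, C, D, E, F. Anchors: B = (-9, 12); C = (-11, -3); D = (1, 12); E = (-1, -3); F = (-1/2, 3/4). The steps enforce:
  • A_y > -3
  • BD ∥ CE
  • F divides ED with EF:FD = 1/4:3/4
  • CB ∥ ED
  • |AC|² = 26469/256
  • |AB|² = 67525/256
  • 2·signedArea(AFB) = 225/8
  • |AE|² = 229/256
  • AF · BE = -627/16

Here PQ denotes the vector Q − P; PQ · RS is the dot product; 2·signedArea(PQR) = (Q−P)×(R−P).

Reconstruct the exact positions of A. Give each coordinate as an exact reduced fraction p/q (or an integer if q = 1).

A = (-7/8, -33/16)

1. A_x = -7/8  [AF · BE = -627/16 ∩ 2·signedArea(AFB) = 225/8]
2. A_y = -33/16  [AF · BE = -627/16 ∩ 2·signedArea(AFB) = 225/8]
   → A = (-7/8, -33/16)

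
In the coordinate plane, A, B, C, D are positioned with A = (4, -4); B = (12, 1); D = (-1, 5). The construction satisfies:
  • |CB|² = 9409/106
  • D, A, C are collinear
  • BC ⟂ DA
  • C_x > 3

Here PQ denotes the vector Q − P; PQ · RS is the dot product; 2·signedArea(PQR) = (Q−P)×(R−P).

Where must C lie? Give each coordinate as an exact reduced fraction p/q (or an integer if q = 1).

C = (399/106, -379/106)

1. C_x = 399/106  [D, A, C are collinear ∩ BC ⟂ DA]
2. C_y = -379/106  [D, A, C are collinear ∩ BC ⟂ DA]
   → C = (399/106, -379/106)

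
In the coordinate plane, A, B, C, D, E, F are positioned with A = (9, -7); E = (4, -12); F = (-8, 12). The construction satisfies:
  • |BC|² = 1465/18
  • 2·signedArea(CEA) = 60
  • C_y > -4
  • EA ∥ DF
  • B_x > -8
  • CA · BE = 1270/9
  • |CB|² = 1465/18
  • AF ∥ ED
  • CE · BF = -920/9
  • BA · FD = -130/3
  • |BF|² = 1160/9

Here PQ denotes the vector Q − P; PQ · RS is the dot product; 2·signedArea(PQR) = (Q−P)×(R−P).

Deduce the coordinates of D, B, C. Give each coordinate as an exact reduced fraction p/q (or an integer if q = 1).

1. D_x = -13  [EA ∥ DF ∩ AF ∥ ED]
2. D_y = 7  [EA ∥ DF ∩ AF ∥ ED]
   → D = (-13, 7)
3. B_x = -22/3  [line 5·x + 5·y + 100/3 = 0 ∩ |BF|² = 1160/9]
4. B_y = 2/3  [line 5·x + 5·y + 100/3 = 0 ∩ |BF|² = 1160/9]
   → B = (-22/3, 2/3)
5. C_x = 5/6  [CA · BE = 1270/9 ∩ 2·signedArea(CEA) = 60]
6. C_y = -19/6  [CA · BE = 1270/9 ∩ 2·signedArea(CEA) = 60]
   → C = (5/6, -19/6)

B = (-22/3, 2/3)
C = (5/6, -19/6)
D = (-13, 7)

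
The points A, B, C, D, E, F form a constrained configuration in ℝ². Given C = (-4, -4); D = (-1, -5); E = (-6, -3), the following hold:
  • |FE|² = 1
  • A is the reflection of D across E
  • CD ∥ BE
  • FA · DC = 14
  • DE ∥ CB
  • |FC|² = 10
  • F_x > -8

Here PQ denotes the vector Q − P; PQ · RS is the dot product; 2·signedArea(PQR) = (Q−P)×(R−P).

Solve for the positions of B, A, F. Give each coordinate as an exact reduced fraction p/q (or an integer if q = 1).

1. B_x = -9  [CD ∥ BE ∩ DE ∥ CB]
2. B_y = -2  [CD ∥ BE ∩ DE ∥ CB]
   → B = (-9, -2)
3. A_x = -11  [A is the reflection of D across E]
4. A_y = -1  [A is the reflection of D across E]
   → A = (-11, -1)
5. F_x = -7  [line 3·x + -1·y + 18 = 0 ∩ |FC|² = 10]
6. F_y = -3  [line 3·x + -1·y + 18 = 0 ∩ |FC|² = 10]
   → F = (-7, -3)

A = (-11, -1)
B = (-9, -2)
F = (-7, -3)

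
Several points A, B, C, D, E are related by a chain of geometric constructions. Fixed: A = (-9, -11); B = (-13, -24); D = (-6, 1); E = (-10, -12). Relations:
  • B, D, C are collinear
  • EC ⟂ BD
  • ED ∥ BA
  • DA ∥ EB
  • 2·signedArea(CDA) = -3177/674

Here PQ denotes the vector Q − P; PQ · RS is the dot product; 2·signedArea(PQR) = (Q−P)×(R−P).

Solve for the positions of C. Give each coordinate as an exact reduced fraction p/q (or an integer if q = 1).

C = (-6515/674, -8151/674)

1. C_x = -6515/674  [B, D, C are collinear ∩ EC ⟂ BD]
2. C_y = -8151/674  [B, D, C are collinear ∩ EC ⟂ BD]
   → C = (-6515/674, -8151/674)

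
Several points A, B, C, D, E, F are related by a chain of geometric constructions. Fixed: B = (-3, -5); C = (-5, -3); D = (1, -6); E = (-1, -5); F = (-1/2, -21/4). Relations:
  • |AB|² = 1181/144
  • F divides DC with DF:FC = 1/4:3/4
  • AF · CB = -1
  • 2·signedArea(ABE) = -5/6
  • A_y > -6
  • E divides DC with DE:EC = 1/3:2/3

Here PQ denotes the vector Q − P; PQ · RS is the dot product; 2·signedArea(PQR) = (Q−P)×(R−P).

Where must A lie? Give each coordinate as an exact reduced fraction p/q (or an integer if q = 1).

1. A_x = -1/6  [2·signedArea(ABE) = -5/6 ∩ AF · CB = -1]
2. A_y = -65/12  [2·signedArea(ABE) = -5/6 ∩ AF · CB = -1]
   → A = (-1/6, -65/12)

A = (-1/6, -65/12)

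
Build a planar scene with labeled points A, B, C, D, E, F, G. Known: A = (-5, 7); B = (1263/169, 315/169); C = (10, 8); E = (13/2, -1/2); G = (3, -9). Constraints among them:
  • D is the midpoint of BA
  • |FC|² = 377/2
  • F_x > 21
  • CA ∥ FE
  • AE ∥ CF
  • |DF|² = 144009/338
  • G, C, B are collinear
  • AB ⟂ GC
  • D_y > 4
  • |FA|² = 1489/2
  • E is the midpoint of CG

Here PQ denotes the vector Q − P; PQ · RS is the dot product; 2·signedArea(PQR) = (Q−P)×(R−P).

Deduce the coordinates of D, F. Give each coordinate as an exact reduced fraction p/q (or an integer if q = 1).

1. D_x = 209/169  [D is the midpoint of BA]
2. D_y = 749/169  [D is the midpoint of BA]
   → D = (209/169, 749/169)
3. F_x = 43/2  [CA ∥ FE ∩ AE ∥ CF]
4. F_y = 1/2  [CA ∥ FE ∩ AE ∥ CF]
   → F = (43/2, 1/2)

D = (209/169, 749/169)
F = (43/2, 1/2)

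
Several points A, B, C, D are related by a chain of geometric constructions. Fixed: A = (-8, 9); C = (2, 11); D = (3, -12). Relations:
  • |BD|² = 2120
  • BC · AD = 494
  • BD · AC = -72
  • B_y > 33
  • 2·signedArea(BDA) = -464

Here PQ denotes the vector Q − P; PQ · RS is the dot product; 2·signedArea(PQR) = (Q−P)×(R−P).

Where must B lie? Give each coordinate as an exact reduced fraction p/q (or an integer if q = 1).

B = (1, 34)

1. B_x = 1  [2·signedArea(BDA) = -464 ∩ BD · AC = -72]
2. B_y = 34  [2·signedArea(BDA) = -464 ∩ BD · AC = -72]
   → B = (1, 34)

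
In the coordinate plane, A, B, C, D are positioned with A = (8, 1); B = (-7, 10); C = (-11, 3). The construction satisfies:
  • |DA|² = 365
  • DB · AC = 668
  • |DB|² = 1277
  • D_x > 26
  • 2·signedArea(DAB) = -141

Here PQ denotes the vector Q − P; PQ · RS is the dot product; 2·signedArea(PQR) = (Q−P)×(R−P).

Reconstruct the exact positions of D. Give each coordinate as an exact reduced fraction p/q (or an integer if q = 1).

1. D_x = 27  [2·signedArea(DAB) = -141 ∩ DB · AC = 668]
2. D_y = -1  [2·signedArea(DAB) = -141 ∩ DB · AC = 668]
   → D = (27, -1)

D = (27, -1)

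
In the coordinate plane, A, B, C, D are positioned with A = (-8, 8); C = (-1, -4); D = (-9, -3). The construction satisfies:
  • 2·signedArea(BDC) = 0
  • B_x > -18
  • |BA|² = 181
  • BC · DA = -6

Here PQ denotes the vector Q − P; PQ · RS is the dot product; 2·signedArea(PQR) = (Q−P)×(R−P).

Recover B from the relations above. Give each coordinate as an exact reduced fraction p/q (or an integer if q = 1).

B = (-17, -2)

1. B_x = -17  [2·signedArea(BDC) = 0 ∩ BC · DA = -6]
2. B_y = -2  [2·signedArea(BDC) = 0 ∩ BC · DA = -6]
   → B = (-17, -2)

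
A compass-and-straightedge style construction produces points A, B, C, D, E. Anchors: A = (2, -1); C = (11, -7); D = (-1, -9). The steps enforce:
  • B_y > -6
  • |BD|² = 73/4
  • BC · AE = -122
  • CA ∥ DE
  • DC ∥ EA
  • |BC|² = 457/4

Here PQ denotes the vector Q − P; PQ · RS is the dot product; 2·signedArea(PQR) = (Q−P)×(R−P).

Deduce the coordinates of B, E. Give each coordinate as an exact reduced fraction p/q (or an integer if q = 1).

1. E_x = -10  [DC ∥ EA ∩ CA ∥ DE]
2. E_y = -3  [DC ∥ EA ∩ CA ∥ DE]
   → E = (-10, -3)
3. B_x = 1/2  [line 12·x + 2·y + 4 = 0 ∩ |BD|² = 73/4]
4. B_y = -5  [line 12·x + 2·y + 4 = 0 ∩ |BD|² = 73/4]
   → B = (1/2, -5)

B = (1/2, -5)
E = (-10, -3)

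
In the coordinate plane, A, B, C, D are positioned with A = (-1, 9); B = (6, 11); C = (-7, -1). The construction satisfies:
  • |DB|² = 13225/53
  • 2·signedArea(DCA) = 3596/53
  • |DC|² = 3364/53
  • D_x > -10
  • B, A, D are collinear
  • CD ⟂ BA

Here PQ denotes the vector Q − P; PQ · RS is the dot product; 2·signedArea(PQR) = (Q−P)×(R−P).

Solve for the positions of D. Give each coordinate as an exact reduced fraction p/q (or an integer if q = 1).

D = (-487/53, 353/53)

1. D_x = -487/53  [B, A, D are collinear ∩ CD ⟂ BA]
2. D_y = 353/53  [B, A, D are collinear ∩ CD ⟂ BA]
   → D = (-487/53, 353/53)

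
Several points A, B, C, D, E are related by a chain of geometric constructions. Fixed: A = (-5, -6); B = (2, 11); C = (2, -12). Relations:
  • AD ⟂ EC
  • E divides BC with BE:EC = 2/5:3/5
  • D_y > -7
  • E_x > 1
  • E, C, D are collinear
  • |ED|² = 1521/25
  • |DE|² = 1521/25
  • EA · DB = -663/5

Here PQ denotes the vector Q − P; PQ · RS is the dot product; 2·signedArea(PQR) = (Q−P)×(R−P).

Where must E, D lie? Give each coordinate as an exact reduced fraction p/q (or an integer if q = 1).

D = (2, -6)
E = (2, 9/5)

1. E_x = 2  [E divides BC with BE:EC = 2/5:3/5]
2. E_y = 9/5  [E divides BC with BE:EC = 2/5:3/5]
   → E = (2, 9/5)
3. D_x = 2  [E, C, D are collinear ∩ AD ⟂ EC]
4. D_y = -6  [E, C, D are collinear ∩ AD ⟂ EC]
   → D = (2, -6)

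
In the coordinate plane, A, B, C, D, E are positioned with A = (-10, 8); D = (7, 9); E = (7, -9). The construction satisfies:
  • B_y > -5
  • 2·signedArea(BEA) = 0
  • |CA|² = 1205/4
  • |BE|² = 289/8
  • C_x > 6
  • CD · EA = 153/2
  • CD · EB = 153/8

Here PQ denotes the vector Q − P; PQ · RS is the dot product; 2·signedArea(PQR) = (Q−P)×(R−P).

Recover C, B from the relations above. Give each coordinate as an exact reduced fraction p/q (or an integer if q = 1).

1. C_x = 7  [line 17·x + -17·y + -85/2 = 0 ∩ |CA|² = 1205/4]
2. C_y = 9/2  [line 17·x + -17·y + -85/2 = 0 ∩ |CA|² = 1205/4]
   → C = (7, 9/2)
3. B_x = 11/4  [2·signedArea(BEA) = 0 ∩ CD · EB = 153/8]
4. B_y = -19/4  [2·signedArea(BEA) = 0 ∩ CD · EB = 153/8]
   → B = (11/4, -19/4)

B = (11/4, -19/4)
C = (7, 9/2)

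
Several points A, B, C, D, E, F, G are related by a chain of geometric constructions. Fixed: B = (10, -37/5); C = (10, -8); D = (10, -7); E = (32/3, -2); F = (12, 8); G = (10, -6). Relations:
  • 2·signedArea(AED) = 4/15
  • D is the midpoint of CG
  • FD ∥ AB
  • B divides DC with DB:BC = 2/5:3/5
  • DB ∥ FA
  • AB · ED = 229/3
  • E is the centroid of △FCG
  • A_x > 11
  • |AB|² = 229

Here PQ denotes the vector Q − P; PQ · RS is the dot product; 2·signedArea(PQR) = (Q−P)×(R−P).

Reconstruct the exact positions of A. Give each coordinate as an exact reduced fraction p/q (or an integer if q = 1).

A = (12, 38/5)

1. A_x = 12  [FD ∥ AB ∩ DB ∥ FA]
2. A_y = 38/5  [FD ∥ AB ∩ DB ∥ FA]
   → A = (12, 38/5)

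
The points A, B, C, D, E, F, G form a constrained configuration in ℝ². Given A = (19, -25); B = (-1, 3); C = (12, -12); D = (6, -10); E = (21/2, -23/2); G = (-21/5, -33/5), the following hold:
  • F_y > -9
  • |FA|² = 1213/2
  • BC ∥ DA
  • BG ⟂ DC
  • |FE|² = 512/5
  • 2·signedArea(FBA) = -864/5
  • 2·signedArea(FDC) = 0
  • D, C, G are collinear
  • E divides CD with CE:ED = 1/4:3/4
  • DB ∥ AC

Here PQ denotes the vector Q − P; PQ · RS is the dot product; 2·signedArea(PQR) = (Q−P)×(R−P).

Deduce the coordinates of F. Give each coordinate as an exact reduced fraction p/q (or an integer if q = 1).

F = (9/10, -83/10)

1. F_x = 9/10  [2·signedArea(FDC) = 0 ∩ 2·signedArea(FBA) = -864/5]
2. F_y = -83/10  [2·signedArea(FDC) = 0 ∩ 2·signedArea(FBA) = -864/5]
   → F = (9/10, -83/10)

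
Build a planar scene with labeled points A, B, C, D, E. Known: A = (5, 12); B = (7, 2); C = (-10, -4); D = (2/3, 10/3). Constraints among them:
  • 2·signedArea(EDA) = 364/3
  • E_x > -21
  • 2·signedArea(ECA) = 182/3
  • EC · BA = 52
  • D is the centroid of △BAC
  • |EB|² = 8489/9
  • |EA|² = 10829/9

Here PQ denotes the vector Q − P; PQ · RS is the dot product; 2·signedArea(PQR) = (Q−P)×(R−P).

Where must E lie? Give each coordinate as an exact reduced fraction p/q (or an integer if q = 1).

E = (-62/3, -34/3)

1. E_x = -62/3  [2·signedArea(ECA) = 182/3 ∩ 2·signedArea(EDA) = 364/3]
2. E_y = -34/3  [2·signedArea(ECA) = 182/3 ∩ 2·signedArea(EDA) = 364/3]
   → E = (-62/3, -34/3)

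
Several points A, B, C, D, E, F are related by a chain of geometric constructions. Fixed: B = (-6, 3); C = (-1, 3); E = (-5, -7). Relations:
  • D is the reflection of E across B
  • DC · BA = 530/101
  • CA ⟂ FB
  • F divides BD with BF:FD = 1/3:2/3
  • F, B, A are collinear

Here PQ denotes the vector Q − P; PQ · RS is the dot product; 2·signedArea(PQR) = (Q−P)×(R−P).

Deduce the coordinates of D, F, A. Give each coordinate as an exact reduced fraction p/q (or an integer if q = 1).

A = (-601/101, 253/101)
D = (-7, 13)
F = (-19/3, 19/3)

1. D_x = -7  [D is the reflection of E across B]
2. D_y = 13  [D is the reflection of E across B]
   → D = (-7, 13)
3. F_x = -19/3  [F divides BD with BF:FD = 1/3:2/3]
4. F_y = 19/3  [F divides BD with BF:FD = 1/3:2/3]
   → F = (-19/3, 19/3)
5. A_x = -601/101  [F, B, A are collinear ∩ CA ⟂ FB]
6. A_y = 253/101  [F, B, A are collinear ∩ CA ⟂ FB]
   → A = (-601/101, 253/101)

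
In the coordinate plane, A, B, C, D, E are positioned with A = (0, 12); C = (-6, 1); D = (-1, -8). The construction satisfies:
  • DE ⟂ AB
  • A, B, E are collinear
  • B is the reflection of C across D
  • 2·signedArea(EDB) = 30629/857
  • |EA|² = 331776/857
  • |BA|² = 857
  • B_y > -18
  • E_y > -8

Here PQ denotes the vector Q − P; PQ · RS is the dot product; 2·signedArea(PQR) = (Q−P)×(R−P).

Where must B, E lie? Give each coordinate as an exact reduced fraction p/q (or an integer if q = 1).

B = (4, -17)
E = (2304/857, -6420/857)

1. B_x = 4  [B is the reflection of C across D]
2. B_y = -17  [B is the reflection of C across D]
   → B = (4, -17)
3. E_x = 2304/857  [A, B, E are collinear ∩ DE ⟂ AB]
4. E_y = -6420/857  [A, B, E are collinear ∩ DE ⟂ AB]
   → E = (2304/857, -6420/857)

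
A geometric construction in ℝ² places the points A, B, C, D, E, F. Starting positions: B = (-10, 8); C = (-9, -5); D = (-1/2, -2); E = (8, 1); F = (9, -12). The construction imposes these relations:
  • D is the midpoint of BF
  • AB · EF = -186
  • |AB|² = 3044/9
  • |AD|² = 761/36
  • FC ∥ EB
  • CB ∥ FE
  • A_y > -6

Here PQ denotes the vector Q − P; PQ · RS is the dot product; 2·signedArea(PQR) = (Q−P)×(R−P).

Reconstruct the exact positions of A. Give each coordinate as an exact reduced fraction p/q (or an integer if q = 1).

A = (8/3, -16/3)

1. A_x = 8/3  [line -1·x + 13·y + 72 = 0 ∩ |AB|² = 3044/9]
2. A_y = -16/3  [line -1·x + 13·y + 72 = 0 ∩ |AB|² = 3044/9]
   → A = (8/3, -16/3)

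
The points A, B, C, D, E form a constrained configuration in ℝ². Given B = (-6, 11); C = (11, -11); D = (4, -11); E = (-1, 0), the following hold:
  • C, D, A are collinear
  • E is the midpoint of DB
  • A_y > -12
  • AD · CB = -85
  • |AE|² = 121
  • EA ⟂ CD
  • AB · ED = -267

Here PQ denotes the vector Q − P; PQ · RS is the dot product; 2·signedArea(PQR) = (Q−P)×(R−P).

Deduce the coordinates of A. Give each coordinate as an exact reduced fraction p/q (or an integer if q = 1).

A = (-1, -11)

1. A_x = -1  [C, D, A are collinear ∩ EA ⟂ CD]
2. A_y = -11  [C, D, A are collinear ∩ EA ⟂ CD]
   → A = (-1, -11)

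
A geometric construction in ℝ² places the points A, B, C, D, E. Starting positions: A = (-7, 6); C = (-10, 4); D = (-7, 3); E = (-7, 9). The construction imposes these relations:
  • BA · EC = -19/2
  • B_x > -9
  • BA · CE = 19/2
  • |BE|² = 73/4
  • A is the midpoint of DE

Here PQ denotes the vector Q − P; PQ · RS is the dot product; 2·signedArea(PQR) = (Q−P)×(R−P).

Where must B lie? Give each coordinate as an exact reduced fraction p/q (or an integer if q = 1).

B = (-17/2, 5)

1. B_x = -17/2  [line 3·x + 5·y + 1/2 = 0 ∩ |BE|² = 73/4]
2. B_y = 5  [line 3·x + 5·y + 1/2 = 0 ∩ |BE|² = 73/4]
   → B = (-17/2, 5)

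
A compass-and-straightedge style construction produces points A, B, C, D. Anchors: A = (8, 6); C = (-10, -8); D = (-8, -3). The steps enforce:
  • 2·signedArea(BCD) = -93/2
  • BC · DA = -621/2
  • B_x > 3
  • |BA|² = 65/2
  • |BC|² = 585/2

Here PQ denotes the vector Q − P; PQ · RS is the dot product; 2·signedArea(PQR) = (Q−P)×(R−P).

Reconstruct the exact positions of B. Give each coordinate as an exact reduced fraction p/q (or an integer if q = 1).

B = (7/2, 5/2)

1. B_x = 7/2  [2·signedArea(BCD) = -93/2 ∩ BC · DA = -621/2]
2. B_y = 5/2  [2·signedArea(BCD) = -93/2 ∩ BC · DA = -621/2]
   → B = (7/2, 5/2)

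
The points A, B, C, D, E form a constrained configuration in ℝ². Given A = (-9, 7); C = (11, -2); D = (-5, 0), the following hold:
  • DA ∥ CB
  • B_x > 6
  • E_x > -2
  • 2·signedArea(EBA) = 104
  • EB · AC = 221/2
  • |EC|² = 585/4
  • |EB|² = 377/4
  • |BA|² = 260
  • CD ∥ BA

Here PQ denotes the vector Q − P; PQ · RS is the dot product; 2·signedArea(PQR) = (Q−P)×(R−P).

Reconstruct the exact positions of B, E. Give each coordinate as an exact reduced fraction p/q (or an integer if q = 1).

1. B_x = 7  [CD ∥ BA ∩ DA ∥ CB]
2. B_y = 5  [CD ∥ BA ∩ DA ∥ CB]
   → B = (7, 5)
3. E_x = -1  [EB · AC = 221/2 ∩ 2·signedArea(EBA) = 104]
4. E_y = -1/2  [EB · AC = 221/2 ∩ 2·signedArea(EBA) = 104]
   → E = (-1, -1/2)

B = (7, 5)
E = (-1, -1/2)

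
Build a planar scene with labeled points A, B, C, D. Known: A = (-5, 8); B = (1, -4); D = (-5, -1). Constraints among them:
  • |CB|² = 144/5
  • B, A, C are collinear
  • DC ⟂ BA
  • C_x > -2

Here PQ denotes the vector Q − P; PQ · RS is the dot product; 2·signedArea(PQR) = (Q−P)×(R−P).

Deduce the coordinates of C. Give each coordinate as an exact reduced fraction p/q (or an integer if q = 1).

1. C_x = -7/5  [B, A, C are collinear ∩ DC ⟂ BA]
2. C_y = 4/5  [B, A, C are collinear ∩ DC ⟂ BA]
   → C = (-7/5, 4/5)

C = (-7/5, 4/5)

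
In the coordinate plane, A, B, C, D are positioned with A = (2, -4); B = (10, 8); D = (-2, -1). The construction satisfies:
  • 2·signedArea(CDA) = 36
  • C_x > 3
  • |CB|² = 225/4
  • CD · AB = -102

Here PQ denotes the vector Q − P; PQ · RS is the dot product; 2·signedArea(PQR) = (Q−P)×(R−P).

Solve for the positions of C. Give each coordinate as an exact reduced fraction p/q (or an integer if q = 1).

1. C_x = 4  [2·signedArea(CDA) = 36 ∩ CD · AB = -102]
2. C_y = 7/2  [2·signedArea(CDA) = 36 ∩ CD · AB = -102]
   → C = (4, 7/2)

C = (4, 7/2)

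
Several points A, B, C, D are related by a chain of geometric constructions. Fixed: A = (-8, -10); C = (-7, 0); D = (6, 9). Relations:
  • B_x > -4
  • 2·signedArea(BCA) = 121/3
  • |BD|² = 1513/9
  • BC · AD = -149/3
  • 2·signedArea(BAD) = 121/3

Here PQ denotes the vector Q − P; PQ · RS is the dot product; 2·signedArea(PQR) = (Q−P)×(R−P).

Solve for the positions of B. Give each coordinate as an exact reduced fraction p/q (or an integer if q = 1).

B = (-3, -1/3)

1. B_x = -3  [BC · AD = -149/3 ∩ 2·signedArea(BCA) = 121/3]
2. B_y = -1/3  [BC · AD = -149/3 ∩ 2·signedArea(BCA) = 121/3]
   → B = (-3, -1/3)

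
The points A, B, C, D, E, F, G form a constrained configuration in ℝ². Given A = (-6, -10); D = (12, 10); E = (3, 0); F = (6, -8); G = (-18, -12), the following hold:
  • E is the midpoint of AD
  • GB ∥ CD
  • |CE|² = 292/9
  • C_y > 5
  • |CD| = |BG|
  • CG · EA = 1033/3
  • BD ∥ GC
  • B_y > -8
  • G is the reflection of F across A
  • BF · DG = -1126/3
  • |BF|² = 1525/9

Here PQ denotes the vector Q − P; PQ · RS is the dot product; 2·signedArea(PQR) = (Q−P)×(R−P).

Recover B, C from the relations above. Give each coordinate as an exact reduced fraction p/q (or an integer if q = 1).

1. B_x = -7  [line 30·x + 22·y + 1114/3 = 0 ∩ |BF|² = 1525/9]
2. B_y = -22/3  [line 30·x + 22·y + 1114/3 = 0 ∩ |BF|² = 1525/9]
   → B = (-7, -22/3)
3. C_x = 1  [GB ∥ CD ∩ BD ∥ GC]
4. C_y = 16/3  [GB ∥ CD ∩ BD ∥ GC]
   → C = (1, 16/3)

B = (-7, -22/3)
C = (1, 16/3)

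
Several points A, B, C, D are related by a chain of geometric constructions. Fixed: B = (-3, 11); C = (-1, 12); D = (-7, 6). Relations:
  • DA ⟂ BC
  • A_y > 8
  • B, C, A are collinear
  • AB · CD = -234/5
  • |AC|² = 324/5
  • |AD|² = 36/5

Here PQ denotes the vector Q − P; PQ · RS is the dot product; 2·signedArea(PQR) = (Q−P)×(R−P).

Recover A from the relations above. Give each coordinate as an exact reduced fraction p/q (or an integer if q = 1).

A = (-41/5, 42/5)

1. A_x = -41/5  [B, C, A are collinear ∩ DA ⟂ BC]
2. A_y = 42/5  [B, C, A are collinear ∩ DA ⟂ BC]
   → A = (-41/5, 42/5)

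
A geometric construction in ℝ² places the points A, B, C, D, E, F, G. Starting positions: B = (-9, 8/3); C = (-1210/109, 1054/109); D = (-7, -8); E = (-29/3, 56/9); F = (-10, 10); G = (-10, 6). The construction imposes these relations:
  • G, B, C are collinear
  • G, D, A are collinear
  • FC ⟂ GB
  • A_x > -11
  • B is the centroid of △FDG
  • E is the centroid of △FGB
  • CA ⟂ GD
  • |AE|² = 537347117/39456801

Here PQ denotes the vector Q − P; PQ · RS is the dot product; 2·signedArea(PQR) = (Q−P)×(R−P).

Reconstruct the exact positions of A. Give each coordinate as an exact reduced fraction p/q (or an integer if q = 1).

1. A_x = -48266/4469  [G, D, A are collinear ∩ CA ⟂ GD]
2. A_y = 43502/4469  [G, D, A are collinear ∩ CA ⟂ GD]
   → A = (-48266/4469, 43502/4469)

A = (-48266/4469, 43502/4469)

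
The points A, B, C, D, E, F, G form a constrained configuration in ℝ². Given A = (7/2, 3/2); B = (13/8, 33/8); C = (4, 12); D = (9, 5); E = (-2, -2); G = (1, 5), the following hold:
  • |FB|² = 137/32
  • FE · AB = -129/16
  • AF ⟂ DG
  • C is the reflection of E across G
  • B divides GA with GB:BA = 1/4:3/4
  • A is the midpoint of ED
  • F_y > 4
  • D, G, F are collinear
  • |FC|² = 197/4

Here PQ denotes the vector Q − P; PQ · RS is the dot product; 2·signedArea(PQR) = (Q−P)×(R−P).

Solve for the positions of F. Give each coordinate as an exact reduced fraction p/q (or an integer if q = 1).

1. F_x = 7/2  [D, G, F are collinear ∩ AF ⟂ DG]
2. F_y = 5  [D, G, F are collinear ∩ AF ⟂ DG]
   → F = (7/2, 5)

F = (7/2, 5)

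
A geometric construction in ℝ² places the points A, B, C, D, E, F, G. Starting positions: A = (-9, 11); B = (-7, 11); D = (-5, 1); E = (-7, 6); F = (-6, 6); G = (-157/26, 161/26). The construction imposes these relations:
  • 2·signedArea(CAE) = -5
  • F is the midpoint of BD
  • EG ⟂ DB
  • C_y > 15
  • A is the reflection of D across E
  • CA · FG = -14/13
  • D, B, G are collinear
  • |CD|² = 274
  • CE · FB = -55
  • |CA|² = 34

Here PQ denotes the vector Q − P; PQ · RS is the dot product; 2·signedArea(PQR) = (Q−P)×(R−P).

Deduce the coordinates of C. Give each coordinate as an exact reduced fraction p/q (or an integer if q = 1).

C = (-12, 16)

1. C_x = -12  [CE · FB = -55 ∩ 2·signedArea(CAE) = -5]
2. C_y = 16  [CE · FB = -55 ∩ 2·signedArea(CAE) = -5]
   → C = (-12, 16)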